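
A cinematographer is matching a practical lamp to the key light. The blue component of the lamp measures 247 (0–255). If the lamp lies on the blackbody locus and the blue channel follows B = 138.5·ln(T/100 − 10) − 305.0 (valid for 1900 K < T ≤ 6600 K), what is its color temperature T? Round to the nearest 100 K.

ln(t − 10) = (247 + 305.0) / 138.5 = 3.9856.
t − 10 = e^3.9856 = 53.815, so t = 63.815.
T = 100·t = 6382 K → 6400 K to the nearest 100 K.

6400 K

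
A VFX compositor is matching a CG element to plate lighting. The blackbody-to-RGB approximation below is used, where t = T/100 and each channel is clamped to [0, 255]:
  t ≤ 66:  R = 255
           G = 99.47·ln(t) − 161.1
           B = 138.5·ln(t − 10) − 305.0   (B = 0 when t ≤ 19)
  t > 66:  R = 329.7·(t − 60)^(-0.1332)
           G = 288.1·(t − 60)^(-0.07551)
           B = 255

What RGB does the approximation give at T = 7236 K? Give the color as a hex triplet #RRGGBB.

t = 7236/100 = 72.36; the t > 66 branch applies.
R = 329.7·(72.36 − 60)^(-0.1332) = 329.7·12.36^(-0.1332) = 329.7·0.71539 = 235.864.
G = 288.1·(72.36 − 60)^(-0.07551) = 288.1·12.36^(-0.07551) = 288.1·0.82707 = 238.279.
B = 255 by definition for t > 66.
Rounded: (236, 238, 255).
In hex: #ECEEFF.

#ECEEFF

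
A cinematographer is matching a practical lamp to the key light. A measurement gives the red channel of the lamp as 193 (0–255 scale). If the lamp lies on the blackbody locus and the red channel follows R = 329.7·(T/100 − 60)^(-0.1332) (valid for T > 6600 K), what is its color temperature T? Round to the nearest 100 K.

(t − 60)^(-0.1332) = 193/329.7 = 0.58538.
t − 60 = 0.58538^(1/-0.1332) = 0.58538^(-7.508) = 55.713, so t = 115.713.
T = 100·t = 11571 K → 11600 K to the nearest 100 K.

11600 K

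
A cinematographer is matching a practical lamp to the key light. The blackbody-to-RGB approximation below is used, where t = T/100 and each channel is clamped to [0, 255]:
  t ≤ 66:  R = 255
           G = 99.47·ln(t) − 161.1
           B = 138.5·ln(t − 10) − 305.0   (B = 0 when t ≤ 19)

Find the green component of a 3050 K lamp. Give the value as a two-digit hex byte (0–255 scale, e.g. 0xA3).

t = 3050/100 = 30.5; the t ≤ 66 branch applies.
G = 99.47·ln 30.5 − 161.1 = 99.47·3.4177 − 161.1 = 178.861.
Rounded: 179; in hex, 0xB3.

0xB3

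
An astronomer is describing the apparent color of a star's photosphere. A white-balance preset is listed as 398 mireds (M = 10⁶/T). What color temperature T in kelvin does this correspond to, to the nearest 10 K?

T = 10⁶ / 398 = 2512.56 K → 2510 K.

2510 K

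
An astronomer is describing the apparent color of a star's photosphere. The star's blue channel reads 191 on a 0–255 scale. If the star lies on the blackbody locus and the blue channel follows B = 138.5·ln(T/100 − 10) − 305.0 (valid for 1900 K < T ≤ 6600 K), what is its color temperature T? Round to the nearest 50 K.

ln(t − 10) = (191 + 305.0) / 138.5 = 3.5812.
t − 10 = e^3.5812 = 35.918, so t = 45.918.
T = 100·t = 4592 K → 4600 K to the nearest 50 K.

4600 K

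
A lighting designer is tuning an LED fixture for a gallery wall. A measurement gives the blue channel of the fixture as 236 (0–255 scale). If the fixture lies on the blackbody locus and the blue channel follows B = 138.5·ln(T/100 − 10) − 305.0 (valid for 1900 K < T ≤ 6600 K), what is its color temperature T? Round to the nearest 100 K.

ln(t − 10) = (236 + 305.0) / 138.5 = 3.9061.
t − 10 = e^3.9061 = 49.707, so t = 59.707.
T = 100·t = 5971 K → 6000 K to the nearest 100 K.

6000 K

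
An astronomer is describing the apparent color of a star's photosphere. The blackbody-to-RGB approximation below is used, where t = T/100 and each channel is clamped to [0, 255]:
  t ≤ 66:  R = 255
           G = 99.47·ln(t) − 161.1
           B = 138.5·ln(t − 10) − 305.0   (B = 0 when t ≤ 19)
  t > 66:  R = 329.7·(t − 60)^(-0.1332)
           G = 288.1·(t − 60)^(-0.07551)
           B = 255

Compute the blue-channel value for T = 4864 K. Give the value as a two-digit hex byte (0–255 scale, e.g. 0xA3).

t = 4864/100 = 48.64; the t ≤ 66 branch applies.
B = 138.5·ln(48.64 − 10) − 305.0 = 138.5·ln 38.64 − 305.0 = 138.5·3.6543 − 305.0 = 201.119.
Rounded: 201; in hex, 0xC9.

0xC9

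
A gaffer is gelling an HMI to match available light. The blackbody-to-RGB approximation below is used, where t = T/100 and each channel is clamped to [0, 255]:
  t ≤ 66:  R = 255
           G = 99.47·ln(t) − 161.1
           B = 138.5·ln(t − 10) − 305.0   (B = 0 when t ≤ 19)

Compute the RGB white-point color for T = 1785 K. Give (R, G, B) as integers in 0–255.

t = 1785/100 = 17.85; the t ≤ 66 branch applies.
R = 255 by definition for t ≤ 66.
G = 99.47·ln 17.85 − 161.1 = 99.47·2.8820 − 161.1 = 125.573.
t = 17.85 ≤ 19, so B = 0.
Rounded: (255, 126, 0).

(255, 126, 0)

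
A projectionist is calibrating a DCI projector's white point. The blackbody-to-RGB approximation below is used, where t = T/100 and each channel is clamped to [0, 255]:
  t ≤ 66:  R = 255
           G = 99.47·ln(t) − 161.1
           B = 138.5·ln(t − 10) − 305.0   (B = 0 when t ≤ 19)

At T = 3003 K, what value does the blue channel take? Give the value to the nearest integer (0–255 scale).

110

t = 3003/100 = 30.03; the t ≤ 66 branch applies.
B = 138.5·ln(30.03 − 10) − 305.0 = 138.5·ln 20.03 − 305.0 = 138.5·2.9972 − 305.0 = 110.117.
Rounded: 110.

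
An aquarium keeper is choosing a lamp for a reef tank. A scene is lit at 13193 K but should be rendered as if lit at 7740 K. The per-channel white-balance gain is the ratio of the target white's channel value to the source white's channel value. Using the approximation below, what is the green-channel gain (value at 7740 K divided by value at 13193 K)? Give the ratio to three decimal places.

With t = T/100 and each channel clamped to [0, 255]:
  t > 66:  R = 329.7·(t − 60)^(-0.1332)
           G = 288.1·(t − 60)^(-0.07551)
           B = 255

1.113

At 13193 K (t = 131.93):
  G = 288.1·(131.93 − 60)^(-0.07551) = 288.1·71.93^(-0.07551) = 288.1·0.72408 = 208.607.
At 7740 K (t = 77.4):
  G = 288.1·(77.4 − 60)^(-0.07551) = 288.1·17.4^(-0.07551) = 288.1·0.80598 = 232.204.
Gain = 232.204 / 208.607 = 1.1131 → 1.113.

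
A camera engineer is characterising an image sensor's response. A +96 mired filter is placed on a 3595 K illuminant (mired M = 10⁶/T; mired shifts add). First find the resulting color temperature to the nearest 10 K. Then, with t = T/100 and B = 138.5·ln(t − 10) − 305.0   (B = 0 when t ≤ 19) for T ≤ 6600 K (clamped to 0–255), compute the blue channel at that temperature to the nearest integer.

85

M_in = 10⁶/3595 = 278.16; M_out = 278.16 + (+96) = 374.16.
T_out = 10⁶/374.16 = 2672.6 K → 2670 K; t = 26.7.
B = 138.5·ln(26.7 − 10) − 305.0 = 138.5·ln 16.7 − 305.0 = 138.5·2.8154 − 305.0 = 84.934.
Rounded: 85.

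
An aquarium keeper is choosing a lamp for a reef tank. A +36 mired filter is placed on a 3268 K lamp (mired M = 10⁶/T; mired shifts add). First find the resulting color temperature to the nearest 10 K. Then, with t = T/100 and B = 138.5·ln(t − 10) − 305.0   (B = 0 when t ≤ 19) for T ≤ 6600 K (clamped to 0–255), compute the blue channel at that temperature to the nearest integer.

104

M_in = 10⁶/3268 = 306.00; M_out = 306.00 + (+36) = 342.00.
T_out = 10⁶/342.00 = 2924.0 K → 2920 K; t = 29.2.
B = 138.5·ln(29.2 − 10) − 305.0 = 138.5·ln 19.2 − 305.0 = 138.5·2.9549 − 305.0 = 104.255.
Rounded: 104.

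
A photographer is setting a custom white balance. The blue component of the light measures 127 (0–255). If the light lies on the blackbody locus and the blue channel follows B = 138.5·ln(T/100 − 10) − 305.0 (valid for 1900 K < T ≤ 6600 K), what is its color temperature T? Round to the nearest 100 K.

ln(t − 10) = (127 + 305.0) / 138.5 = 3.1191.
t − 10 = e^3.1191 = 22.627, so t = 32.627.
T = 100·t = 3263 K → 3300 K to the nearest 100 K.

3300 K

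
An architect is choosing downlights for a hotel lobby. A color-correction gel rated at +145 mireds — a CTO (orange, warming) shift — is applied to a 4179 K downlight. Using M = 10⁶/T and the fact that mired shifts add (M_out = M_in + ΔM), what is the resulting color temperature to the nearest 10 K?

M_in = 10⁶/4179 = 239.29 mireds.
M_out = 239.29 + (+145) = 384.29 mireds.
T_out = 10⁶/384.29 = 2602.2 K → 2600 K.

2600 K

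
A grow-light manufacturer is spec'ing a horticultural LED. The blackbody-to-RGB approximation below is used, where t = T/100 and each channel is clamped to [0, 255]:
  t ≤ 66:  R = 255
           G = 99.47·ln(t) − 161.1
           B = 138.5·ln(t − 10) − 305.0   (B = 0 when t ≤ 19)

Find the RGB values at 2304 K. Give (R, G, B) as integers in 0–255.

t = 2304/100 = 23.04; the t ≤ 66 branch applies.
R = 255 by definition for t ≤ 66.
G = 99.47·ln 23.04 − 161.1 = 99.47·3.1372 − 161.1 = 150.960.
B = 138.5·ln(23.04 − 10) − 305.0 = 138.5·ln 13.04 − 305.0 = 138.5·2.5680 − 305.0 = 50.671.
Rounded: (255, 151, 51).

(255, 151, 51)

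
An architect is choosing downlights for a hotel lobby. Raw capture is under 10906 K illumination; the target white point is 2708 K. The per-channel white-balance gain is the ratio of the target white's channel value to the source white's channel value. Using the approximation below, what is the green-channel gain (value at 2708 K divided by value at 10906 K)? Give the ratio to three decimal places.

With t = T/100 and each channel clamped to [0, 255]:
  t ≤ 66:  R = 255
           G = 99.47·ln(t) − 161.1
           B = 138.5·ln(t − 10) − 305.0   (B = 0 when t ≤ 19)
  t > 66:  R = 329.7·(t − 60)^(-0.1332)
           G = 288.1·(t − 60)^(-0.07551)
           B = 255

0.778

At 10906 K (t = 109.06):
  G = 288.1·(109.06 − 60)^(-0.07551) = 288.1·49.06^(-0.07551) = 288.1·0.74530 = 214.722.
At 2708 K (t = 27.08):
  G = 99.47·ln 27.08 − 161.1 = 99.47·3.2988 − 161.1 = 167.031.
Gain = 167.031 / 214.722 = 0.7779 → 0.778.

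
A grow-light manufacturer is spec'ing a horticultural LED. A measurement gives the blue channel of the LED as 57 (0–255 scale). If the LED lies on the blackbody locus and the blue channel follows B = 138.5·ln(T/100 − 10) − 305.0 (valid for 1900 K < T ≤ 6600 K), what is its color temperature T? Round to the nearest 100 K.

ln(t − 10) = (57 + 305.0) / 138.5 = 2.6137.
t − 10 = e^2.6137 = 13.650, so t = 23.650.
T = 100·t = 2365 K → 2400 K to the nearest 100 K.

2400 K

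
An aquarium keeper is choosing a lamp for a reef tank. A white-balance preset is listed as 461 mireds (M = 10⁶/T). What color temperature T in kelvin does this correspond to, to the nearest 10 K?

2170 K

T = 10⁶ / 461 = 2169.20 K → 2170 K.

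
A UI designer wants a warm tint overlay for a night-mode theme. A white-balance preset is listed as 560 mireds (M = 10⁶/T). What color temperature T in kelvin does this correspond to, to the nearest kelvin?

T = 10⁶ / 560 = 1785.71 K → 1786 K.

1786 K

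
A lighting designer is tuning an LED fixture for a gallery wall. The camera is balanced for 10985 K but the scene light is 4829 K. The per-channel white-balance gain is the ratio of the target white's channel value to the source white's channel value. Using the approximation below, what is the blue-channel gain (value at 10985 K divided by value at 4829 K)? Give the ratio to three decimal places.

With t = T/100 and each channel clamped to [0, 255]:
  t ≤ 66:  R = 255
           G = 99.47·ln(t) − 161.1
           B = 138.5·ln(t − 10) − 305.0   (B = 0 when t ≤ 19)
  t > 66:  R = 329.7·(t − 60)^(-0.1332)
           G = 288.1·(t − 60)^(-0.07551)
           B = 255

1.276

At 4829 K (t = 48.29):
  B = 138.5·ln(48.29 − 10) − 305.0 = 138.5·ln 38.29 − 305.0 = 138.5·3.6452 − 305.0 = 199.859.
At 10985 K (t = 109.85):
  B = 255 by definition for t > 66.
Gain = 255.000 / 199.859 = 1.2759 → 1.276.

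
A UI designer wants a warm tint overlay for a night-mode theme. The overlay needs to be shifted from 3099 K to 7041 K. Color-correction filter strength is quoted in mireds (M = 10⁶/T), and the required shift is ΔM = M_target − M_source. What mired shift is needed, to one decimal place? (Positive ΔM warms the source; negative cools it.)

M_source = 10⁶/3099 = 322.685; M_target = 10⁶/7041 = 142.025.
ΔM = 142.025 − 322.685 = -180.659 → -180.7 mireds, a cooling shift.

-180.7 mireds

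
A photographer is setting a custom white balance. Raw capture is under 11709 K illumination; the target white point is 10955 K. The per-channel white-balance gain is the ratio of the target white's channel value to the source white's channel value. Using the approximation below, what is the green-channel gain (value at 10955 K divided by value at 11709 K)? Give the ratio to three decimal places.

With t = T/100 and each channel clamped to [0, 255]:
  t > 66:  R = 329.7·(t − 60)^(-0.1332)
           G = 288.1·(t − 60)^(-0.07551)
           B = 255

1.011

At 11709 K (t = 117.09):
  G = 288.1·(117.09 − 60)^(-0.07551) = 288.1·57.09^(-0.07551) = 288.1·0.73682 = 212.278.
At 10955 K (t = 109.55):
  G = 288.1·(109.55 − 60)^(-0.07551) = 288.1·49.55^(-0.07551) = 288.1·0.74474 = 214.561.
Gain = 214.561 / 212.278 = 1.0108 → 1.011.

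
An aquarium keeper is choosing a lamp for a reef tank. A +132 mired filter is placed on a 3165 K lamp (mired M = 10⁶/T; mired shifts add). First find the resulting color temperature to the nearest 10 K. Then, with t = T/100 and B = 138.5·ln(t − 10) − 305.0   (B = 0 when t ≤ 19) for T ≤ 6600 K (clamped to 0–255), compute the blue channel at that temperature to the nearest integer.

M_in = 10⁶/3165 = 315.96; M_out = 315.96 + (+132) = 447.96.
T_out = 10⁶/447.96 = 2232.4 K → 2230 K; t = 22.3.
B = 138.5·ln(22.3 − 10) − 305.0 = 138.5·ln 12.3 − 305.0 = 138.5·2.5096 − 305.0 = 42.579.
Rounded: 43.

43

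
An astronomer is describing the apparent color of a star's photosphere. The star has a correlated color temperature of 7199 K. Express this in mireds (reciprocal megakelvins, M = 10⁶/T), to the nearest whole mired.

139 mireds

M = 10⁶ / 7199 = 138.908 → 139 mireds.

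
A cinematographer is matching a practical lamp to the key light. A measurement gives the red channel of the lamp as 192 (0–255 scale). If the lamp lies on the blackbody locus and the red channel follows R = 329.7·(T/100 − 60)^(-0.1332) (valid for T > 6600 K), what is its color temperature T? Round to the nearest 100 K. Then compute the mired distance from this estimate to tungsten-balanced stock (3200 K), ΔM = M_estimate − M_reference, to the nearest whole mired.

-228 mireds

(t − 60)^(-0.1332) = 192/329.7 = 0.58235.
t − 60 = 0.58235^(1/-0.1332) = 0.58235^(-7.508) = 57.929, so t = 117.929.
T = 100·t = 11793 K → 11800 K to the nearest 100 K.
M_estimate = 10⁶/11800 = 84.75; M_reference = 10⁶/3200 = 312.50.
ΔM = 84.75 − 312.50 = -227.75 → -228 mireds.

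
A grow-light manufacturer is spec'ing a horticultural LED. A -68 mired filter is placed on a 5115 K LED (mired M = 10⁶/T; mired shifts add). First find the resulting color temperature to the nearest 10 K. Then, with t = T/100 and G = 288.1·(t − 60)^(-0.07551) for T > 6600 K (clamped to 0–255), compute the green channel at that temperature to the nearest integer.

M_in = 10⁶/5115 = 195.50; M_out = 195.50 + (-68) = 127.50.
T_out = 10⁶/127.50 = 7842.9 K → 7840 K; t = 78.4.
G = 288.1·(78.4 − 60)^(-0.07551) = 288.1·18.4^(-0.07551) = 288.1·0.80259 = 231.226.
Rounded: 231.

231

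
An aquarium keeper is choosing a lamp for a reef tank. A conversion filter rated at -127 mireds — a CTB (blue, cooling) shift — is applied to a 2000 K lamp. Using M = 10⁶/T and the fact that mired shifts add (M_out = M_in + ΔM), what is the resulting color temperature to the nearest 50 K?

2700 K

M_in = 10⁶/2000 = 500.00 mireds.
M_out = 500.00 + (-127) = 373.00 mireds.
T_out = 10⁶/373.00 = 2681.0 K → 2700 K.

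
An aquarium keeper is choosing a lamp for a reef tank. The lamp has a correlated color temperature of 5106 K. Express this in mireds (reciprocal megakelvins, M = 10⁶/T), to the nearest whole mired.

M = 10⁶ / 5106 = 195.848 → 196 mireds.

196 mireds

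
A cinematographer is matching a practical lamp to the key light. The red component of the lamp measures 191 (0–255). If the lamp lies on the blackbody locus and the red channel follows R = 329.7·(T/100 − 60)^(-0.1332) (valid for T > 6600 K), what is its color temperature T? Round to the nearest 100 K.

(t − 60)^(-0.1332) = 191/329.7 = 0.57931.
t − 60 = 0.57931^(1/-0.1332) = 0.57931^(-7.508) = 60.245, so t = 120.245.
T = 100·t = 12025 K → 12000 K to the nearest 100 K.

12000 K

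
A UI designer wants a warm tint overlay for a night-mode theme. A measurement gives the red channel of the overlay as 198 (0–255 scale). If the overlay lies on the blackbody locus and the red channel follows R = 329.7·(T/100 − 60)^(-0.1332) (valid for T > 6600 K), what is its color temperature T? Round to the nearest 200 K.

(t − 60)^(-0.1332) = 198/329.7 = 0.60055.
t − 60 = 0.60055^(1/-0.1332) = 0.60055^(-7.508) = 45.980, so t = 105.980.
T = 100·t = 10598 K → 10600 K to the nearest 200 K.

10600 K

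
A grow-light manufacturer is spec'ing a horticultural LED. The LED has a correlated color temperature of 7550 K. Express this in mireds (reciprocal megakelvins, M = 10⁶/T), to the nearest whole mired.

132 mireds

M = 10⁶ / 7550 = 132.450 → 132 mireds.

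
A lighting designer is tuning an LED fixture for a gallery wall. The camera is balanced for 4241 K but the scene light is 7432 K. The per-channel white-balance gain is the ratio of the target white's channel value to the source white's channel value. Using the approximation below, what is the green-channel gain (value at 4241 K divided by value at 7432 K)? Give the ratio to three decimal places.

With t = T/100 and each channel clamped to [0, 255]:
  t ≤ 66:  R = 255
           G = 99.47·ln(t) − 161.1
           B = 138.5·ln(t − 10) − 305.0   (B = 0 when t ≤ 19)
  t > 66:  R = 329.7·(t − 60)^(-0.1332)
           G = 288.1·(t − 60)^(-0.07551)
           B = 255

At 7432 K (t = 74.32):
  G = 288.1·(74.32 − 60)^(-0.07551) = 288.1·14.32^(-0.07551) = 288.1·0.81793 = 235.645.
At 4241 K (t = 42.41):
  G = 99.47·ln 42.41 − 161.1 = 99.47·3.7474 − 161.1 = 211.652.
Gain = 211.652 / 235.645 = 0.8982 → 0.898.

0.898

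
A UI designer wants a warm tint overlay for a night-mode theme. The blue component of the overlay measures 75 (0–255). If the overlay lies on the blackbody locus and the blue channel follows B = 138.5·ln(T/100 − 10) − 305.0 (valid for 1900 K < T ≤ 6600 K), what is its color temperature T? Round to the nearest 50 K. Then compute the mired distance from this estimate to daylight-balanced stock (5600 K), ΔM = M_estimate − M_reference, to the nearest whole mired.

+214 mireds

ln(t − 10) = (75 + 305.0) / 138.5 = 2.7437.
t − 10 = e^2.7437 = 15.544, so t = 25.544.
T = 100·t = 2554 K → 2550 K to the nearest 50 K.
M_estimate = 10⁶/2550 = 392.16; M_reference = 10⁶/5600 = 178.57.
ΔM = 392.16 − 178.57 = 213.59 → +214 mireds.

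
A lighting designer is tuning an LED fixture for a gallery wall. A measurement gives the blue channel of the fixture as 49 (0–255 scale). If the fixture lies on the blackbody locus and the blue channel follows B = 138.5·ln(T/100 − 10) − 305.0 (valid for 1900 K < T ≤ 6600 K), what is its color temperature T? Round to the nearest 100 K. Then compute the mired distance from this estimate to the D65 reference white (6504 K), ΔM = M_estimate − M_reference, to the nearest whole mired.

ln(t − 10) = (49 + 305.0) / 138.5 = 2.5560.
t − 10 = e^2.5560 = 12.884, so t = 22.884.
T = 100·t = 2288 K → 2300 K to the nearest 100 K.
M_estimate = 10⁶/2300 = 434.78; M_reference = 10⁶/6504 = 153.75.
ΔM = 434.78 − 153.75 = 281.03 → +281 mireds.

+281 mireds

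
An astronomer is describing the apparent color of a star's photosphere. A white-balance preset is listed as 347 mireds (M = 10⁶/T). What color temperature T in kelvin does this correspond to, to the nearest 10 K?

T = 10⁶ / 347 = 2881.84 K → 2880 K.

2880 K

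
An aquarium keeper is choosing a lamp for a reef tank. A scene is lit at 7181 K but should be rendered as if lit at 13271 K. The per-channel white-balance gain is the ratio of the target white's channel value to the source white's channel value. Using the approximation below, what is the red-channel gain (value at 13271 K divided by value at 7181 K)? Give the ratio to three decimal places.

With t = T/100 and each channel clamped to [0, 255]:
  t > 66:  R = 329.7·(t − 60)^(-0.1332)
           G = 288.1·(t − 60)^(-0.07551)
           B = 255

At 7181 K (t = 71.81):
  R = 329.7·(71.81 − 60)^(-0.1332) = 329.7·11.81^(-0.1332) = 329.7·0.71974 = 237.299.
At 13271 K (t = 132.71):
  R = 329.7·(132.71 − 60)^(-0.1332) = 329.7·72.71^(-0.1332) = 329.7·0.56498 = 186.275.
Gain = 186.275 / 237.299 = 0.7850 → 0.785.

0.785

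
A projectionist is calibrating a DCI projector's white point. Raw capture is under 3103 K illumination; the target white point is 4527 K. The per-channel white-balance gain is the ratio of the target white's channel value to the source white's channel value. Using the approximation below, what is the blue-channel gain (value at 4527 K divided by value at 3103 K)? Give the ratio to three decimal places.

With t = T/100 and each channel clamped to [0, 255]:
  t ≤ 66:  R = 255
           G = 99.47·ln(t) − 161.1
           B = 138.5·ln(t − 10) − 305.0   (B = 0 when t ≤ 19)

1.613

At 3103 K (t = 31.03):
  B = 138.5·ln(31.03 − 10) − 305.0 = 138.5·ln 21.03 − 305.0 = 138.5·3.0459 − 305.0 = 116.864.
At 4527 K (t = 45.27):
  B = 138.5·ln(45.27 − 10) − 305.0 = 138.5·ln 35.27 − 305.0 = 138.5·3.5630 − 305.0 = 188.480.
Gain = 188.480 / 116.864 = 1.6128 → 1.613.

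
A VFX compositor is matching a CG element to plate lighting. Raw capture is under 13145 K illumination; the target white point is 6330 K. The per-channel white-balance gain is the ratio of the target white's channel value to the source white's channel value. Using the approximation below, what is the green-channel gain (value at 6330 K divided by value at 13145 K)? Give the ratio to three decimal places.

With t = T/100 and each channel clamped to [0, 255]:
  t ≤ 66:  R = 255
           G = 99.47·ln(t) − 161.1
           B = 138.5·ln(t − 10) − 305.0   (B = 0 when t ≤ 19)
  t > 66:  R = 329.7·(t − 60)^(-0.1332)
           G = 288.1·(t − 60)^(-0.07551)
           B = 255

1.205

At 13145 K (t = 131.45):
  G = 288.1·(131.45 − 60)^(-0.07551) = 288.1·71.45^(-0.07551) = 288.1·0.72444 = 208.712.
At 6330 K (t = 63.3):
  G = 99.47·ln 63.3 − 161.1 = 99.47·4.1479 − 161.1 = 251.490.
Gain = 251.490 / 208.712 = 1.2050 → 1.205.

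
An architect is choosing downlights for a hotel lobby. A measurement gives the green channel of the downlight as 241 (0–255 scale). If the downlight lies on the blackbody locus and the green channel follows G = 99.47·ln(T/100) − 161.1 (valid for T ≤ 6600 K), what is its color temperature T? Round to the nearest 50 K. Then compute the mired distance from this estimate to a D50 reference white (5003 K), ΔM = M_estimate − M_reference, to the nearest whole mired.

-24 mireds

ln t = (241 + 161.1) / 99.47 = 4.0424.
t = e^4.0424 = 56.964.
T = 100·t = 5696 K → 5700 K to the nearest 50 K.
M_estimate = 10⁶/5700 = 175.44; M_reference = 10⁶/5003 = 199.88.
ΔM = 175.44 − 199.88 = -24.44 → -24 mireds.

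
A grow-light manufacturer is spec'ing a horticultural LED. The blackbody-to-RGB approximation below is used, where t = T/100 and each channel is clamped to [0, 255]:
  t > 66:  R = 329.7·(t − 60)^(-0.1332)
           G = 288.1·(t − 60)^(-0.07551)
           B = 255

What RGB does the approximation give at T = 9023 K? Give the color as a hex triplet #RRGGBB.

t = 9023/100 = 90.23; the t > 66 branch applies.
R = 329.7·(90.23 − 60)^(-0.1332) = 329.7·30.23^(-0.1332) = 329.7·0.63505 = 209.375.
G = 288.1·(90.23 − 60)^(-0.07551) = 288.1·30.23^(-0.07551) = 288.1·0.77306 = 222.718.
B = 255 by definition for t > 66.
Rounded: (209, 223, 255).
In hex: #D1DFFF.

#D1DFFF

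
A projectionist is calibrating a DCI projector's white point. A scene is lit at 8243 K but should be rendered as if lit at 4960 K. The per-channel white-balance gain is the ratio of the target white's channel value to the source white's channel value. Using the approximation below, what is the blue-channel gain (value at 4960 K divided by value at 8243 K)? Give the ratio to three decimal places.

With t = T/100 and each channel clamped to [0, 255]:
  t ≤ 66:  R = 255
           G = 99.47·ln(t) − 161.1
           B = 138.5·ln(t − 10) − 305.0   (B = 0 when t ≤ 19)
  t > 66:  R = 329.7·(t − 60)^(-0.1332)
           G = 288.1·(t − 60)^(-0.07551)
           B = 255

0.802

At 8243 K (t = 82.43):
  B = 255 by definition for t > 66.
At 4960 K (t = 49.6):
  B = 138.5·ln(49.6 − 10) − 305.0 = 138.5·ln 39.6 − 305.0 = 138.5·3.6788 − 305.0 = 204.518.
Gain = 204.518 / 255.000 = 0.8020 → 0.802.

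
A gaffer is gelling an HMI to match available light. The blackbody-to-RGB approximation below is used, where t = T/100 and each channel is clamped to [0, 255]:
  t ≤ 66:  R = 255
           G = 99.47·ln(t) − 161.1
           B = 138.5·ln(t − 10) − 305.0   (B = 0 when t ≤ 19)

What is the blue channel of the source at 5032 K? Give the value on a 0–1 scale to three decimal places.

0.812

t = 5032/100 = 50.32; the t ≤ 66 branch applies.
B = 138.5·ln(50.32 − 10) − 305.0 = 138.5·ln 40.32 − 305.0 = 138.5·3.6968 − 305.0 = 207.013.
On a 0–1 scale: 207.013/255 = 0.8118 → 0.812.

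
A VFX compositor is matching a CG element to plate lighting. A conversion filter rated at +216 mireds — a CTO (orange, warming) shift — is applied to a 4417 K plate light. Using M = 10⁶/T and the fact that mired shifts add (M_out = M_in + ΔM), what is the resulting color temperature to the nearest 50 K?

M_in = 10⁶/4417 = 226.40 mireds.
M_out = 226.40 + (+216) = 442.40 mireds.
T_out = 10⁶/442.40 = 2260.4 K → 2250 K.

2250 K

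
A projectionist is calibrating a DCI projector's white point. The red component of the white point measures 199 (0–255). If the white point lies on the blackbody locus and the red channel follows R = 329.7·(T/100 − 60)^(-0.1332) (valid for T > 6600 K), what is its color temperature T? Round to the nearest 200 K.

10400 K

(t − 60)^(-0.1332) = 199/329.7 = 0.60358.
t − 60 = 0.60358^(1/-0.1332) = 0.60358^(-7.508) = 44.273, so t = 104.273.
T = 100·t = 10427 K → 10400 K to the nearest 200 K.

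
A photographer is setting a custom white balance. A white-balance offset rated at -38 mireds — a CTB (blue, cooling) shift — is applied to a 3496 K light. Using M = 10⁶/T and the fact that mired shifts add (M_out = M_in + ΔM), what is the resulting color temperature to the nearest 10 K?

4030 K

M_in = 10⁶/3496 = 286.04 mireds.
M_out = 286.04 + (-38) = 248.04 mireds.
T_out = 10⁶/248.04 = 4031.6 K → 4030 K.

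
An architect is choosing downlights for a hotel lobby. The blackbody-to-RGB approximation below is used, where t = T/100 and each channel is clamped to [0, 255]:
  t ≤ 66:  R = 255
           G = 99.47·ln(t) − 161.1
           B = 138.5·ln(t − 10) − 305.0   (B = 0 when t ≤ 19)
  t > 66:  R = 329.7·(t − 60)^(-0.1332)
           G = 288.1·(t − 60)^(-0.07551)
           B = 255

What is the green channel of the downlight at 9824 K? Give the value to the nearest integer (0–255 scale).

219

t = 9824/100 = 98.24; the t > 66 branch applies.
G = 288.1·(98.24 − 60)^(-0.07551) = 288.1·38.24^(-0.07551) = 288.1·0.75946 = 218.800.
Rounded: 219.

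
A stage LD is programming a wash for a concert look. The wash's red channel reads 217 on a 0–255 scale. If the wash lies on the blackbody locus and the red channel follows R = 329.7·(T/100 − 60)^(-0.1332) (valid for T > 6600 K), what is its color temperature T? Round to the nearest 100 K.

(t − 60)^(-0.1332) = 217/329.7 = 0.65817.
t − 60 = 0.65817^(1/-0.1332) = 0.65817^(-7.508) = 23.110, so t = 83.110.
T = 100·t = 8311 K → 8300 K to the nearest 100 K.

8300 K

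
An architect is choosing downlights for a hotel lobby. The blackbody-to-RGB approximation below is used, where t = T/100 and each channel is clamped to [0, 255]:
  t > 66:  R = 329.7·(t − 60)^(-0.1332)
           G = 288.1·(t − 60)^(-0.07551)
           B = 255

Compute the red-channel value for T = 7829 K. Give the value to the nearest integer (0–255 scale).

224

t = 7829/100 = 78.29; the t > 66 branch applies.
R = 329.7·(78.29 − 60)^(-0.1332) = 329.7·18.29^(-0.1332) = 329.7·0.67901 = 223.868.
Rounded: 224.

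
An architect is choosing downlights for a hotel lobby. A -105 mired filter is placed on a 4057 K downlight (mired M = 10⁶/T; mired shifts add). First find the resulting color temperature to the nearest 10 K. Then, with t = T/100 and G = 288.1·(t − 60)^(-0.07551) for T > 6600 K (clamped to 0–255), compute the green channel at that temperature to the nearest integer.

241

M_in = 10⁶/4057 = 246.49; M_out = 246.49 + (-105) = 141.49.
T_out = 10⁶/141.49 = 7067.8 K → 7070 K; t = 70.7.
G = 288.1·(70.7 − 60)^(-0.07551) = 288.1·10.7^(-0.07551) = 288.1·0.83613 = 240.888.
Rounded: 241.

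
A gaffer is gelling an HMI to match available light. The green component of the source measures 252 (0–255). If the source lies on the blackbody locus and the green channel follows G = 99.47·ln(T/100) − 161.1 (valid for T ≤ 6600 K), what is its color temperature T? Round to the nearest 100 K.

ln t = (252 + 161.1) / 99.47 = 4.1530.
t = e^4.1530 = 63.625.
T = 100·t = 6363 K → 6400 K to the nearest 100 K.

6400 K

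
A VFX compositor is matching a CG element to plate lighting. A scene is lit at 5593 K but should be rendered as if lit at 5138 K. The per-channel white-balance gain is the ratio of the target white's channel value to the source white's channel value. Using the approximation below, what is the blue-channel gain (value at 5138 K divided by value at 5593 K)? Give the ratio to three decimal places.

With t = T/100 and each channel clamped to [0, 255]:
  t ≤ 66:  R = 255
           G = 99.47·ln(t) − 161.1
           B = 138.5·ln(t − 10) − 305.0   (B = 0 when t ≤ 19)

At 5593 K (t = 55.93):
  B = 138.5·ln(55.93 − 10) − 305.0 = 138.5·ln 45.93 − 305.0 = 138.5·3.8271 − 305.0 = 225.056.
At 5138 K (t = 51.38):
  B = 138.5·ln(51.38 − 10) − 305.0 = 138.5·ln 41.38 − 305.0 = 138.5·3.7228 − 305.0 = 210.607.
Gain = 210.607 / 225.056 = 0.9358 → 0.936.

0.936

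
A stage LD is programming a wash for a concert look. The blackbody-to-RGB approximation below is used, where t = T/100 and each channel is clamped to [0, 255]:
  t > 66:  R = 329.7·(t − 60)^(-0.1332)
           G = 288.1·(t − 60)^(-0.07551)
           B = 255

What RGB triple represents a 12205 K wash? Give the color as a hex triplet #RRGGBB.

#BED3FF

t = 12205/100 = 122.05; the t > 66 branch applies.
R = 329.7·(122.05 − 60)^(-0.1332) = 329.7·62.05^(-0.1332) = 329.7·0.57704 = 190.250.
G = 288.1·(122.05 − 60)^(-0.07551) = 288.1·62.05^(-0.07551) = 288.1·0.73220 = 210.947.
B = 255 by definition for t > 66.
Rounded: (190, 211, 255).
In hex: #BED3FF.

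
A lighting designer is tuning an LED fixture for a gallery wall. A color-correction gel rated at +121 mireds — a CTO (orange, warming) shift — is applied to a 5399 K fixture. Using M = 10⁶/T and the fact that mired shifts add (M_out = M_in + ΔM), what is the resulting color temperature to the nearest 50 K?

3250 K

M_in = 10⁶/5399 = 185.22 mireds.
M_out = 185.22 + (+121) = 306.22 mireds.
T_out = 10⁶/306.22 = 3265.6 K → 3250 K.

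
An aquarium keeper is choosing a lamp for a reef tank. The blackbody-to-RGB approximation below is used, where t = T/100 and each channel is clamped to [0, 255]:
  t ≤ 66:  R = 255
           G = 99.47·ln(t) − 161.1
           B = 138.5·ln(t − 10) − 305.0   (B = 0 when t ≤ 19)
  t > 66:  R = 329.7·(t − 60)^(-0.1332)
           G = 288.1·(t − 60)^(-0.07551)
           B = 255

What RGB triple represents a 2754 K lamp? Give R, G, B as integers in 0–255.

t = 2754/100 = 27.54; the t ≤ 66 branch applies.
R = 255 by definition for t ≤ 66.
G = 99.47·ln 27.54 − 161.1 = 99.47·3.3156 − 161.1 = 168.707.
B = 138.5·ln(27.54 − 10) − 305.0 = 138.5·ln 17.54 − 305.0 = 138.5·2.8645 − 305.0 = 91.731.
Rounded: (255, 169, 92).

R=255, G=169, B=92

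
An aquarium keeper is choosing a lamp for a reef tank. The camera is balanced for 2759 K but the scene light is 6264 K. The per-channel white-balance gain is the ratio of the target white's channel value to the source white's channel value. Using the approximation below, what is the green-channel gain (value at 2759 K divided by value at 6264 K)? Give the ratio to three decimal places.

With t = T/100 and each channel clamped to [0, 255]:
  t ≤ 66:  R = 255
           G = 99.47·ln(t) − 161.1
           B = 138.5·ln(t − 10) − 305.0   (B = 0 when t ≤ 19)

0.674

At 6264 K (t = 62.64):
  G = 99.47·ln 62.64 − 161.1 = 99.47·4.1374 − 161.1 = 250.448.
At 2759 K (t = 27.59):
  G = 99.47·ln 27.59 − 161.1 = 99.47·3.3175 − 161.1 = 168.887.
Gain = 168.887 / 250.448 = 0.6743 → 0.674.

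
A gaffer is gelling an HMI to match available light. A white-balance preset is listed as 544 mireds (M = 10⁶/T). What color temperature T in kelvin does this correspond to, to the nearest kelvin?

T = 10⁶ / 544 = 1838.24 K → 1838 K.

1838 K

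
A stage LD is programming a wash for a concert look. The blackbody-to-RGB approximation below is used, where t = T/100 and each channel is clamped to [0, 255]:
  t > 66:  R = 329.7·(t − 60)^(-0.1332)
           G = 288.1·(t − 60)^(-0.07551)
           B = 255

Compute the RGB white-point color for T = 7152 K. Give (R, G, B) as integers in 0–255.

t = 7152/100 = 71.52; the t > 66 branch applies.
R = 329.7·(71.52 − 60)^(-0.1332) = 329.7·11.52^(-0.1332) = 329.7·0.72213 = 238.086.
G = 288.1·(71.52 − 60)^(-0.07551) = 288.1·11.52^(-0.07551) = 288.1·0.83148 = 239.548.
B = 255 by definition for t > 66.
Rounded: (238, 240, 255).

(238, 240, 255)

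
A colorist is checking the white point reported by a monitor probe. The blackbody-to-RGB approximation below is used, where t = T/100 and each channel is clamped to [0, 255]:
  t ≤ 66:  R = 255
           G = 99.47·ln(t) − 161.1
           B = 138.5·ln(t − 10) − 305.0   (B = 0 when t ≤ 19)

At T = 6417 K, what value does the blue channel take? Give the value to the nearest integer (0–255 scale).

248

t = 6417/100 = 64.17; the t ≤ 66 branch applies.
B = 138.5·ln(64.17 − 10) − 305.0 = 138.5·ln 54.17 − 305.0 = 138.5·3.9921 − 305.0 = 247.910.
Rounded: 248.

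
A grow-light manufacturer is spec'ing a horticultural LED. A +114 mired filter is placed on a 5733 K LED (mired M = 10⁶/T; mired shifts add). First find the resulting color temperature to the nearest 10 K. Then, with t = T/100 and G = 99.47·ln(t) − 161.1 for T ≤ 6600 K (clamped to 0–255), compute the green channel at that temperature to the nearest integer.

192

M_in = 10⁶/5733 = 174.43; M_out = 174.43 + (+114) = 288.43.
T_out = 10⁶/288.43 = 3467.1 K → 3470 K; t = 34.7.
G = 99.47·ln 34.7 − 161.1 = 99.47·3.5467 − 161.1 = 191.694.
Rounded: 192.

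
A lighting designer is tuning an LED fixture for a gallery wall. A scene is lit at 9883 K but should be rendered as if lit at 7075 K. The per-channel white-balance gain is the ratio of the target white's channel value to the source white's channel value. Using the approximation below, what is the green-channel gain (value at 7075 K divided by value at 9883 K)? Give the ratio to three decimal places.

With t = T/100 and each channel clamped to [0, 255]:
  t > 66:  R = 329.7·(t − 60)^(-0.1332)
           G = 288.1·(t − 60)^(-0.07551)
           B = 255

1.102

At 9883 K (t = 98.83):
  G = 288.1·(98.83 − 60)^(-0.07551) = 288.1·38.83^(-0.07551) = 288.1·0.75858 = 218.547.
At 7075 K (t = 70.75):
  G = 288.1·(70.75 − 60)^(-0.07551) = 288.1·10.75^(-0.07551) = 288.1·0.83583 = 240.803.
Gain = 240.803 / 218.547 = 1.1018 → 1.102.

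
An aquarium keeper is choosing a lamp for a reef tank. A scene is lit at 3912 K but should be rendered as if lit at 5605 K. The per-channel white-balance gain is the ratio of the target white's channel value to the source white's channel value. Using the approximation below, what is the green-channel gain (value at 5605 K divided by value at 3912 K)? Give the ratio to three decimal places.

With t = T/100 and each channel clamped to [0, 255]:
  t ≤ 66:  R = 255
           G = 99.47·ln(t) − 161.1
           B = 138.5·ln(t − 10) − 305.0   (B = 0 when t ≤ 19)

1.176

At 3912 K (t = 39.12):
  G = 99.47·ln 39.12 − 161.1 = 99.47·3.6666 − 161.1 = 203.620.
At 5605 K (t = 56.05):
  G = 99.47·ln 56.05 − 161.1 = 99.47·4.0262 − 161.1 = 239.391.
Gain = 239.391 / 203.620 = 1.1757 → 1.176.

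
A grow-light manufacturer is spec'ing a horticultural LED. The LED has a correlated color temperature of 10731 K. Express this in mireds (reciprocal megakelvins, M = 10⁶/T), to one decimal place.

M = 10⁶ / 10731 = 93.188 → 93.2 mireds.

93.2 mireds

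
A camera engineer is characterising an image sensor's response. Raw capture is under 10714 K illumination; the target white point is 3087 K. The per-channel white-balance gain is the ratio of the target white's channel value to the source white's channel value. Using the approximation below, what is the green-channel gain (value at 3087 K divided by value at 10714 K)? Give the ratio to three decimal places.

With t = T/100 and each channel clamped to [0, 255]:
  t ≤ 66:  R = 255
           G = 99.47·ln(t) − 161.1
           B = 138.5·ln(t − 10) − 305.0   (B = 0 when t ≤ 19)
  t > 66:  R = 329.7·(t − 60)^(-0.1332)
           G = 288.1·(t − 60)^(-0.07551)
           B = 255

0.836

At 10714 K (t = 107.14):
  G = 288.1·(107.14 − 60)^(-0.07551) = 288.1·47.14^(-0.07551) = 288.1·0.74755 = 215.370.
At 3087 K (t = 30.87):
  G = 99.47·ln 30.87 − 161.1 = 99.47·3.4298 − 161.1 = 180.061.
Gain = 180.061 / 215.370 = 0.8361 → 0.836.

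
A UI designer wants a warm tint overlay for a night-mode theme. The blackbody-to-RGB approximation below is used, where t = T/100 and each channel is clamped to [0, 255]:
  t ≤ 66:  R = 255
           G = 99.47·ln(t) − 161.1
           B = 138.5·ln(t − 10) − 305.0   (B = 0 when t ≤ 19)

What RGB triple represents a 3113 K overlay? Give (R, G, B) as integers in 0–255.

t = 3113/100 = 31.13; the t ≤ 66 branch applies.
R = 255 by definition for t ≤ 66.
G = 99.47·ln 31.13 − 161.1 = 99.47·3.4382 − 161.1 = 180.895.
B = 138.5·ln(31.13 − 10) − 305.0 = 138.5·ln 21.13 − 305.0 = 138.5·3.0507 − 305.0 = 117.521.
Rounded: (255, 181, 118).

(255, 181, 118)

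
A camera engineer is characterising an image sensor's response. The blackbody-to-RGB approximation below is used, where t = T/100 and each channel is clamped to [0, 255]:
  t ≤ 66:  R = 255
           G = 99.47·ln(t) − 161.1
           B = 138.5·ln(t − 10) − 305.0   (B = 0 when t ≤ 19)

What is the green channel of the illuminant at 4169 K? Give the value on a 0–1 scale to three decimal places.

0.823

t = 4169/100 = 41.69; the t ≤ 66 branch applies.
G = 99.47·ln 41.69 − 161.1 = 99.47·3.7303 − 161.1 = 209.949.
On a 0–1 scale: 209.949/255 = 0.8233 → 0.823.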